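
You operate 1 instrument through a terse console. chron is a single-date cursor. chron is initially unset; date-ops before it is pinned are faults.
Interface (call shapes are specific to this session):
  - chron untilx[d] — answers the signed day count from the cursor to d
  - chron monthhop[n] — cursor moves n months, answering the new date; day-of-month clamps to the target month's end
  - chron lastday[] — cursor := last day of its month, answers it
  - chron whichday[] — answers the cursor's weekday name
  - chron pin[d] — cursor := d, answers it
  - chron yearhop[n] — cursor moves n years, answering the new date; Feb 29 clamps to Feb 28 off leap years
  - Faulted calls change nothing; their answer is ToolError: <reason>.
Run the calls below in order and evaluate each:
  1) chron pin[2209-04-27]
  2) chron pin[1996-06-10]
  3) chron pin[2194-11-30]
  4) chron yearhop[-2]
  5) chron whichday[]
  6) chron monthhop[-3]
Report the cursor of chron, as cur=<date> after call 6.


I invoke chron pin passing d→2209-04-27, yielding 2209-04-27.
Then chron pin passing d→1996-06-10, and get 1996-06-10.
Calling chron pin passing d→2194-11-30, — result: 2194-11-30.
I use chron yearhop passing n→-2, — result: 2192-11-30.
I call chron whichday(), giving Friday.
I run chron monthhop passing n→-3, → 2192-08-30.

Answer: cur=2192-08-30


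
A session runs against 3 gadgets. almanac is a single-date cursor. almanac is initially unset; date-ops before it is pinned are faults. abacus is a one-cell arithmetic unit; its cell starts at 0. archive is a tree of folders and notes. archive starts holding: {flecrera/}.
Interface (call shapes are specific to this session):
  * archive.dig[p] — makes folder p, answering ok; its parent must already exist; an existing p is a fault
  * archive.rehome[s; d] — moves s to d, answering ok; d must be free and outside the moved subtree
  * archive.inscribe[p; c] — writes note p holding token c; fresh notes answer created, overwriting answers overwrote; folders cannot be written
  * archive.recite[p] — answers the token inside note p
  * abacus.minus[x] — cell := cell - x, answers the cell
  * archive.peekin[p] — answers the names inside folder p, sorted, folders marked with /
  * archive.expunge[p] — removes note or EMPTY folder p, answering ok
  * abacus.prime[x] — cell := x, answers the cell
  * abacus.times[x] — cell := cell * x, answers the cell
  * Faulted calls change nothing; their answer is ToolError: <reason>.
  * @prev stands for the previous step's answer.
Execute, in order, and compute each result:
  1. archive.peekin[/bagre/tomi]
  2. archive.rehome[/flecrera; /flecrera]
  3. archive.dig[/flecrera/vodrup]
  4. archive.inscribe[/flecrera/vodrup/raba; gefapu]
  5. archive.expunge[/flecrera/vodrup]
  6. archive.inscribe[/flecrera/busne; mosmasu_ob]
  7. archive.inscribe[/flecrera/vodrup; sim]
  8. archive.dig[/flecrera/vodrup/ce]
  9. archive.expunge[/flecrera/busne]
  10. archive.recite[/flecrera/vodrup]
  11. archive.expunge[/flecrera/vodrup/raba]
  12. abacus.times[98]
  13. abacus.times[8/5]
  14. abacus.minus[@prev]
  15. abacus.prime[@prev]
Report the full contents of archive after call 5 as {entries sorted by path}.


CALL peekin[/bagre/tomi]
RET  ToolError: not found
CALL rehome[/flecrera; /flecrera]
RET  ToolError: exists
CALL dig[/flecrera/vodrup]
RET  ok
CALL inscribe[/flecrera/vodrup/raba; gefapu]
RET  created
CALL expunge[/flecrera/vodrup]
RET  ToolError: not empty
CALL inscribe[/flecrera/busne; mosmasu_ob]
RET  created
CALL inscribe[/flecrera/vodrup; sim]
RET  ToolError: is a directory
CALL dig[/flecrera/vodrup/ce]
RET  ok
CALL expunge[/flecrera/busne]
RET  ok
CALL recite[/flecrera/vodrup]
RET  ToolError: is a directory
CALL expunge[/flecrera/vodrup/raba]
RET  ok
CALL times[98]
RET  0
CALL times[8/5]
RET  0
CALL minus[@prev]
RET  0
CALL prime[@prev]
RET  0

Answer: {flecrera/, flecrera/vodrup/, flecrera/vodrup/raba=gefapu}


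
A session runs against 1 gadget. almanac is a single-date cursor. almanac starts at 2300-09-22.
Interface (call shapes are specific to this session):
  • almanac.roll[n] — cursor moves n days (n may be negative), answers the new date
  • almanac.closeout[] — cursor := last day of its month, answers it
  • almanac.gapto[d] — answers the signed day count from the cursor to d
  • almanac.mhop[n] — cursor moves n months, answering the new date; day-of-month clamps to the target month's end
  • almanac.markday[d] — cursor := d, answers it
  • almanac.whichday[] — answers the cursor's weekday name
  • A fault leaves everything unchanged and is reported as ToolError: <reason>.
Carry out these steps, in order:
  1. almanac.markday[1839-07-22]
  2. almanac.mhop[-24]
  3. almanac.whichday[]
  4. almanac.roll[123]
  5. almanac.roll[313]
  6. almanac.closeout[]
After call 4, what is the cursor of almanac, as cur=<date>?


Answer: cur=1837-11-22

Derivation:
Invoking almanac.markday with d: 1839-07-22, yielding 1839-07-22.
I try almanac.mhop with n: -24, and get 1837-07-22.
I use almanac.whichday, which returns Saturday.
Calling almanac.roll with n: 123, and get 1837-11-22.
Invoking almanac.roll with n: 313, yielding 1838-10-01.
Now I run almanac.closeout(), and see 1838-10-31.


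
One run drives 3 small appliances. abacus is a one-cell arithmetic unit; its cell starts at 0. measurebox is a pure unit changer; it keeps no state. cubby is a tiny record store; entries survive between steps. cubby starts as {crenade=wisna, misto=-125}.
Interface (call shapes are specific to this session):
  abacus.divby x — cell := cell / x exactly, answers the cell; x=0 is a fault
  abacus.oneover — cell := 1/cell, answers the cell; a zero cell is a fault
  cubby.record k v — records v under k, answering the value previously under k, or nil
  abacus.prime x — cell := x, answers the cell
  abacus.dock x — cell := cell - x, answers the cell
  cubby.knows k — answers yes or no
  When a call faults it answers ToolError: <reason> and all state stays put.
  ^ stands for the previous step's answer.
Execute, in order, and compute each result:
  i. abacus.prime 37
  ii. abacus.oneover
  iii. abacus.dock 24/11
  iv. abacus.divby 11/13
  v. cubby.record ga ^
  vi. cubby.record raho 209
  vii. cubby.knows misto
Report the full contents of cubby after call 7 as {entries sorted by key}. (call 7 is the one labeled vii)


Answer: {crenade=wisna, ga=-11401/4477, misto=-125, raho=209}

Derivation:
Now I run abacus.prime passing x='37', and get 37.
Calling abacus.oneover(), giving 1/37.
Using abacus.dock passing x='24/11': -877/407.
Calling abacus.divby passing x='11/13', and see -11401/4477.
Calling cubby.record passing k='ga', v='^', — result: nil.
Now I run cubby.record passing k='raho', v='209', and observe nil.
I try cubby.knows passing k='misto', → yes.


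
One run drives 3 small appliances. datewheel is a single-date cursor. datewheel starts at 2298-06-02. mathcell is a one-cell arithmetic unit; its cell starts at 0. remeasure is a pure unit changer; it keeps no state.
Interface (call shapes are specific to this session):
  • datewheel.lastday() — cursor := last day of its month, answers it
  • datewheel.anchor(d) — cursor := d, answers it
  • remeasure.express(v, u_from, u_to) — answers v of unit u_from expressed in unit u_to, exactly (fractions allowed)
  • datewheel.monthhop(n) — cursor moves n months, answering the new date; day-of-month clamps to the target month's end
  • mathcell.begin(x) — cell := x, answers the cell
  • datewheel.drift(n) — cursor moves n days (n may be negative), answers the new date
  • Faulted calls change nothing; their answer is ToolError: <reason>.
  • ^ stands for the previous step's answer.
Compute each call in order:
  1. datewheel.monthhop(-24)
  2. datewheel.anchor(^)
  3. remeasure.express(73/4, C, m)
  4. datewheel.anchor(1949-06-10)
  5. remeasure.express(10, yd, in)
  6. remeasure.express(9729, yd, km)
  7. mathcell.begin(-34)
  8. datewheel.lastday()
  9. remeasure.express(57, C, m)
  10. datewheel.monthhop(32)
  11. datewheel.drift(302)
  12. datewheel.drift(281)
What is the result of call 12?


$ datewheel.monthhop n: -24
[out] 2296-06-02
$ datewheel.anchor d: ^
[out] 2296-06-02
$ remeasure.express v: 73/4 u_from: C u_to: m
[out] ToolError: incompatible units
$ datewheel.anchor d: 1949-06-10
[out] 1949-06-10
$ remeasure.express v: 10 u_from: yd u_to: in
[out] 360
$ remeasure.express v: 9729 u_from: yd u_to: km
[out] 11120247/1250000
$ mathcell.begin x: -34
[out] -34
$ datewheel.lastday
[out] 1949-06-30
$ remeasure.express v: 57 u_from: C u_to: m
[out] ToolError: incompatible units
$ datewheel.monthhop n: 32
[out] 1952-02-29
$ datewheel.drift n: 302
[out] 1952-12-27
$ datewheel.drift n: 281
[out] 1953-10-04

Answer: 1953-10-04


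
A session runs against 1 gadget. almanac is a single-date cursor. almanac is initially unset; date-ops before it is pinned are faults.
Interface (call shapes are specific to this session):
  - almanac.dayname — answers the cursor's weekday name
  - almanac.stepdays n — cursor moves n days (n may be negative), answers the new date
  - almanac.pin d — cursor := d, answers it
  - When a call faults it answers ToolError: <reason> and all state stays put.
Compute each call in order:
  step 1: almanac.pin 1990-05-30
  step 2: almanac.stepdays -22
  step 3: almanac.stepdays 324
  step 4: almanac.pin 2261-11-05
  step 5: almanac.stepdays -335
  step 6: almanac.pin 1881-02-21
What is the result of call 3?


>>> pin d='1990-05-30'
:: 1990-05-30
>>> stepdays n='-22'
:: 1990-05-08
>>> stepdays n='324'
:: 1991-03-28
>>> pin d='2261-11-05'
:: 2261-11-05
>>> stepdays n='-335'
:: 2260-12-05
>>> pin d='1881-02-21'
:: 1881-02-21

Answer: 1991-03-28


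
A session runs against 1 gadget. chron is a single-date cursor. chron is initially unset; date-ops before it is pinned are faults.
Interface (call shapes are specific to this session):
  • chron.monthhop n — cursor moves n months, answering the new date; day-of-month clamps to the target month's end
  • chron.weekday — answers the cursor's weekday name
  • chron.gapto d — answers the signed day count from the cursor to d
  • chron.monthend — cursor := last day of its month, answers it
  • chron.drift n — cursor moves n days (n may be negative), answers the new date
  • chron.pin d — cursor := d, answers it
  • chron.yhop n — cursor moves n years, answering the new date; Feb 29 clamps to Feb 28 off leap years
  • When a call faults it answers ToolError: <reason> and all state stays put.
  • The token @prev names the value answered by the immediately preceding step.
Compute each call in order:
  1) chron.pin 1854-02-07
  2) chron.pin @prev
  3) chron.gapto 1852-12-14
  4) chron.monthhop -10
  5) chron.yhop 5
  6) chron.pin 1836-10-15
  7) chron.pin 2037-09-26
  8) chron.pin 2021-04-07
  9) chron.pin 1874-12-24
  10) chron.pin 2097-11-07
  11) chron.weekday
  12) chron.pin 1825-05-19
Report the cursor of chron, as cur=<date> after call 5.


;; 1. chron.pin(d→1854-02-07) == 1854-02-07
;; 2. chron.pin(d→@prev) == 1854-02-07
;; 3. chron.gapto(d→1852-12-14) == -420
;; 4. chron.monthhop(n→-10) == 1853-04-07
;; 5. chron.yhop(n→5) == 1858-04-07
;; 6. chron.pin(d→1836-10-15) == 1836-10-15
;; 7. chron.pin(d→2037-09-26) == 2037-09-26
;; 8. chron.pin(d→2021-04-07) == 2021-04-07
;; 9. chron.pin(d→1874-12-24) == 1874-12-24
;; 10. chron.pin(d→2097-11-07) == 2097-11-07
;; 11. chron.weekday() == Thursday
;; 12. chron.pin(d→1825-05-19) == 1825-05-19

Answer: cur=1858-04-07


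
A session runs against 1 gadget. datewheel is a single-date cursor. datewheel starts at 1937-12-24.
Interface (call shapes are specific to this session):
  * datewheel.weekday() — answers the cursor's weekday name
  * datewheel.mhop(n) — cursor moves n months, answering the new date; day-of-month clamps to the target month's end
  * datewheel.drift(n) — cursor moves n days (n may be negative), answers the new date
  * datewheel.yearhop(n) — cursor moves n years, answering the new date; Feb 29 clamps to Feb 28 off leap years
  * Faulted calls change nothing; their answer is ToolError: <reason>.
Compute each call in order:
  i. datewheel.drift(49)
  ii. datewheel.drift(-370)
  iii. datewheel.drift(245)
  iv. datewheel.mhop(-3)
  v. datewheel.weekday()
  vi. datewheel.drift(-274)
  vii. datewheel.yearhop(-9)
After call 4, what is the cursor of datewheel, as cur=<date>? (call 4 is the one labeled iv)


~$ datewheel.drift n='49'
  1938-02-11
~$ datewheel.drift n='-370'
  1937-02-06
~$ datewheel.drift n='245'
  1937-10-09
~$ datewheel.mhop n='-3'
  1937-07-09
~$ datewheel.weekday
  Friday
~$ datewheel.drift n='-274'
  1936-10-08
~$ datewheel.yearhop n='-9'
  1927-10-08

Answer: cur=1937-07-09


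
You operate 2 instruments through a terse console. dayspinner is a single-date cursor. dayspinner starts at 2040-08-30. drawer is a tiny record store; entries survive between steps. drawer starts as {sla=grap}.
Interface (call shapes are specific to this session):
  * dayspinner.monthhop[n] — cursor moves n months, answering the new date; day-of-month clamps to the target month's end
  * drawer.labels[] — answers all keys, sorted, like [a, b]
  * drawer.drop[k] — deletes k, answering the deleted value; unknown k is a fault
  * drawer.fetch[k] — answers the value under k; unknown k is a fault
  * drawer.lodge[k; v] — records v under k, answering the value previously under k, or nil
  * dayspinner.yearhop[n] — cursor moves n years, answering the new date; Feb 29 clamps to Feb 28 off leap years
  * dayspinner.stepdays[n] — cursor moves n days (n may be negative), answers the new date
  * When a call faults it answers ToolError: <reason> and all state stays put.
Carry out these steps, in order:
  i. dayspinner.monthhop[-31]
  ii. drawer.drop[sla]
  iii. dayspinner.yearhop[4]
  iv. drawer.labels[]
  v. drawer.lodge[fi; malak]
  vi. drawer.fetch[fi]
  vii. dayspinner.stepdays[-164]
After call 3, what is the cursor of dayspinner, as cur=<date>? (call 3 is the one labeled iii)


Answer: cur=2042-01-30

Derivation:
Do: dayspinner.monthhop[n→-31]
See: 2038-01-30
Do: drawer.drop[k→sla]
See: grap
Do: dayspinner.yearhop[n→4]
See: 2042-01-30
Do: drawer.labels[]
See: []
Do: drawer.lodge[k→fi; v→malak]
See: nil
Do: drawer.fetch[k→fi]
See: malak
Do: dayspinner.stepdays[n→-164]
See: 2041-08-19


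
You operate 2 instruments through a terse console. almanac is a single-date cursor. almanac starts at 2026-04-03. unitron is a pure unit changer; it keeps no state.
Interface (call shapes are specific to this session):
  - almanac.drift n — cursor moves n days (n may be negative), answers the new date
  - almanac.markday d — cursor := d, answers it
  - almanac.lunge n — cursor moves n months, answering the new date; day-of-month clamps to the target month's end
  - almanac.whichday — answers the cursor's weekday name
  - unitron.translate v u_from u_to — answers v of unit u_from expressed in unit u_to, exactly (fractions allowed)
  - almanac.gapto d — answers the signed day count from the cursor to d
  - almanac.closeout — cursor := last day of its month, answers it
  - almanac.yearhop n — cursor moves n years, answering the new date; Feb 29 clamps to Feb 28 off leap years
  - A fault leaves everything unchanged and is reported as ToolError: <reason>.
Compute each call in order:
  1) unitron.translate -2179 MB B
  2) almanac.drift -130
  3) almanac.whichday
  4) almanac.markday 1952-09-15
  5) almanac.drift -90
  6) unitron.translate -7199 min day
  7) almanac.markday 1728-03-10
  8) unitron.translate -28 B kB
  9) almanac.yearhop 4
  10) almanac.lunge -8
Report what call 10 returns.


Answer: 1731-07-10

Derivation:
// unitron.translate(-2179, MB, B) -> -2179000000
// almanac.drift(-130) -> 2025-11-24
// almanac.whichday() -> Monday
// almanac.markday(1952-09-15) -> 1952-09-15
// almanac.drift(-90) -> 1952-06-17
// unitron.translate(-7199, min, day) -> -7199/1440
// almanac.markday(1728-03-10) -> 1728-03-10
// unitron.translate(-28, B, kB) -> -7/250
// almanac.yearhop(4) -> 1732-03-10
// almanac.lunge(-8) -> 1731-07-10


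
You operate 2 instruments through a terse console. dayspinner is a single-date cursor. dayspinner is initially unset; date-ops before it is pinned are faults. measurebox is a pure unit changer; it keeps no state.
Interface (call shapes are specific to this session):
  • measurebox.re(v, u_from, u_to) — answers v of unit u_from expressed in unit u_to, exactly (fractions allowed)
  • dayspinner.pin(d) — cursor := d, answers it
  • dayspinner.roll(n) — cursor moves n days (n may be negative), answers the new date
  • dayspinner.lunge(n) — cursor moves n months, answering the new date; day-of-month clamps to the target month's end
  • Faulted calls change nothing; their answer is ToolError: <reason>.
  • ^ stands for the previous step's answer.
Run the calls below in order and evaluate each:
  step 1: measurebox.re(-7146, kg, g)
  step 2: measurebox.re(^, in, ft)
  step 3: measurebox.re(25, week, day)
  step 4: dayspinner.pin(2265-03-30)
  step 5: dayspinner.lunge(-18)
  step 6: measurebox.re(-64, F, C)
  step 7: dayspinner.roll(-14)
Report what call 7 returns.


CALL re[-7146; kg; g]
RET  -7146000
CALL re[^; in; ft]
RET  -595500
CALL re[25; week; day]
RET  175
CALL pin[2265-03-30]
RET  2265-03-30
CALL lunge[-18]
RET  2263-09-30
CALL re[-64; F; C]
RET  -160/3
CALL roll[-14]
RET  2263-09-16

Answer: 2263-09-16


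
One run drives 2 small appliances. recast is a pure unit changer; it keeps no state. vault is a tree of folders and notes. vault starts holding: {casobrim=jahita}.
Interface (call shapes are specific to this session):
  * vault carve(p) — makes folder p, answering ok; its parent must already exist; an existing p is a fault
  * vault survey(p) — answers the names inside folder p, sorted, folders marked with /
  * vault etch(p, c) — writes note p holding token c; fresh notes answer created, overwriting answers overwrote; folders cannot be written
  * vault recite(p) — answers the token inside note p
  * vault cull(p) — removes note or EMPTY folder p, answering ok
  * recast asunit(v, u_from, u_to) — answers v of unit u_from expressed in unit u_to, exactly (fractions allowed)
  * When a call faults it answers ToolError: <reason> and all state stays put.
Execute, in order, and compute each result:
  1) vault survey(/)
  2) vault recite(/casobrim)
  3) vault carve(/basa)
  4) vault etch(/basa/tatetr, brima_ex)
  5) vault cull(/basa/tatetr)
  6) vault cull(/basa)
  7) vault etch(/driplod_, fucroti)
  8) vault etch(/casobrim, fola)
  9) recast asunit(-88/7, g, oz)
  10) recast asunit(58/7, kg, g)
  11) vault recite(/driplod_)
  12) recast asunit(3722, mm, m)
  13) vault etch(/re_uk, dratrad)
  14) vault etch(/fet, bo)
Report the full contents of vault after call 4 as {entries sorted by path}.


I try vault survey passing /, and get [casobrim].
Then vault recite passing /casobrim, → jahita.
Next I call vault carve passing /basa, → ok.
I call vault etch passing /basa/tatetr, brima_ex, → created.
Then vault cull passing /basa/tatetr, — result: ok.
I try vault cull passing /basa, — result: ok.
Calling vault etch passing /driplod_, fucroti, — result: created.
I invoke vault etch passing /casobrim, fola, → overwrote.
Then recast asunit passing -88/7, g, oz: -12800000/28864969.
Invoking recast asunit passing 58/7, kg, g: 58000/7.
Then vault recite passing /driplod_, and see fucroti.
Next I call recast asunit passing 3722, mm, m, and observe 1861/500.
I use vault etch passing /re_uk, dratrad, giving created.
Then vault etch passing /fet, bo, — result: created.

Answer: {basa/, basa/tatetr=brima_ex, casobrim=jahita}


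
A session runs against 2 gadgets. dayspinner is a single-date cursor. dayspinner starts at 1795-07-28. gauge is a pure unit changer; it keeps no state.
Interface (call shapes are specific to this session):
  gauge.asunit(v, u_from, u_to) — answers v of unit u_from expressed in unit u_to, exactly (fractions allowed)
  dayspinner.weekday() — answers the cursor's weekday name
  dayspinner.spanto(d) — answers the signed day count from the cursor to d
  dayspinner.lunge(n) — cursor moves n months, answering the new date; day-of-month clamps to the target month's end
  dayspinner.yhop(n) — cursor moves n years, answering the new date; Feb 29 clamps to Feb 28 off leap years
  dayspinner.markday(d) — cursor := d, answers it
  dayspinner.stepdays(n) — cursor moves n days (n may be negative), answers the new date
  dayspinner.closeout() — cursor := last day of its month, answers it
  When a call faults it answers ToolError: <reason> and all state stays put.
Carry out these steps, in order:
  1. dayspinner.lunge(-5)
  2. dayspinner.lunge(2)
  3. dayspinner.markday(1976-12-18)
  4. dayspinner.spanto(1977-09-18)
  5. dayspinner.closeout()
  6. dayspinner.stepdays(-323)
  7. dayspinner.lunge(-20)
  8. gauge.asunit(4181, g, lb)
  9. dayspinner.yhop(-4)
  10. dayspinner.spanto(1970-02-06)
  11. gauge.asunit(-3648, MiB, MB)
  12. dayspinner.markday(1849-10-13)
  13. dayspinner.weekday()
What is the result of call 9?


I run dayspinner.lunge using n=-5: 1795-02-28.
I run dayspinner.lunge using n=2: 1795-04-28.
I try dayspinner.markday using d=1976-12-18, → 1976-12-18.
Calling dayspinner.spanto using d=1977-09-18, giving 274.
Now I run dayspinner.closeout(), and see 1976-12-31.
I use dayspinner.stepdays using n=-323, giving 1976-02-12.
I try dayspinner.lunge using n=-20, → 1974-06-12.
I call gauge.asunit using v=4181, u_from=g, u_to=lb, and observe 418100000/45359237.
Now I run dayspinner.yhop using n=-4, → 1970-06-12.
Now I run dayspinner.spanto using d=1970-02-06, yielding -126.
Now I run gauge.asunit using v=-3648, u_from=MiB, u_to=MB, — result: -59768832/15625.
I invoke dayspinner.markday using d=1849-10-13, — result: 1849-10-13.
Using dayspinner.weekday, → Saturday.

Answer: 1970-06-12


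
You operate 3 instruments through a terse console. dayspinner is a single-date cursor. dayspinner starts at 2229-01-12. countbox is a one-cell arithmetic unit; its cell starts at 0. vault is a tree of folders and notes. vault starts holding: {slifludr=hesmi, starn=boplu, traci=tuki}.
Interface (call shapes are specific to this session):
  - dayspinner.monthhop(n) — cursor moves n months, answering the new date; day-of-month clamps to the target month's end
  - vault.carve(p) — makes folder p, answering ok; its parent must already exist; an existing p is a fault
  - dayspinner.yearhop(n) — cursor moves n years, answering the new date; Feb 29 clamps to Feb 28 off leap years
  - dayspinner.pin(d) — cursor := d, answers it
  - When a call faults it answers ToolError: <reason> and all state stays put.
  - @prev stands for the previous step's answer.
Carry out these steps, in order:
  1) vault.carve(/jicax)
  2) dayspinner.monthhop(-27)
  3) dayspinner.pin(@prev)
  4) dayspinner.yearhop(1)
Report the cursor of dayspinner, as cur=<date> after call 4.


Answer: cur=2227-10-12

Derivation:
I call vault.carve with p='/jicax', giving ok.
Next I call dayspinner.monthhop with n='-27', and observe 2226-10-12.
I try dayspinner.pin with d='@prev', giving 2226-10-12.
Invoking dayspinner.yearhop with n='1', and get 2227-10-12.


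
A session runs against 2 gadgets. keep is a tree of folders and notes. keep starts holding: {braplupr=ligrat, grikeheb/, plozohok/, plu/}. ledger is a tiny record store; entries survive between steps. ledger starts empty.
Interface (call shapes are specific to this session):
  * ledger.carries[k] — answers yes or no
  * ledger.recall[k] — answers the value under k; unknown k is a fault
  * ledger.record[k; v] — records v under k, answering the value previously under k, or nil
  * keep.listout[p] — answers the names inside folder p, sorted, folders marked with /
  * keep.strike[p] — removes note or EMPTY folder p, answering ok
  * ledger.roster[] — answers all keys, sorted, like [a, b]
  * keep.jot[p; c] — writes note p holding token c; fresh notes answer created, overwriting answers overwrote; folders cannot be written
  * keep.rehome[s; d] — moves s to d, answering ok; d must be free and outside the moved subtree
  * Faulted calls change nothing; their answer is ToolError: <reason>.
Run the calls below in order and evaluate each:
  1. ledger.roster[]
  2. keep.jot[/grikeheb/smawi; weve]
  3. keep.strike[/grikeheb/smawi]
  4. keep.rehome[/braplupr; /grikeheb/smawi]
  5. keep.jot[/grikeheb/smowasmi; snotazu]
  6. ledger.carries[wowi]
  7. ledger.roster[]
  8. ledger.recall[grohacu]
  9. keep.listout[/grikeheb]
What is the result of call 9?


Answer: [smawi, smowasmi]

Derivation:
> ledger.roster
:: []
> keep.jot p→/grikeheb/smawi c→weve
:: created
> keep.strike p→/grikeheb/smawi
:: ok
> keep.rehome s→/braplupr d→/grikeheb/smawi
:: ok
> keep.jot p→/grikeheb/smowasmi c→snotazu
:: created
> ledger.carries k→wowi
:: no
> ledger.roster
:: []
> ledger.recall k→grohacu
:: ToolError: no such key grohacu
> keep.listout p→/grikeheb
:: [smawi, smowasmi]


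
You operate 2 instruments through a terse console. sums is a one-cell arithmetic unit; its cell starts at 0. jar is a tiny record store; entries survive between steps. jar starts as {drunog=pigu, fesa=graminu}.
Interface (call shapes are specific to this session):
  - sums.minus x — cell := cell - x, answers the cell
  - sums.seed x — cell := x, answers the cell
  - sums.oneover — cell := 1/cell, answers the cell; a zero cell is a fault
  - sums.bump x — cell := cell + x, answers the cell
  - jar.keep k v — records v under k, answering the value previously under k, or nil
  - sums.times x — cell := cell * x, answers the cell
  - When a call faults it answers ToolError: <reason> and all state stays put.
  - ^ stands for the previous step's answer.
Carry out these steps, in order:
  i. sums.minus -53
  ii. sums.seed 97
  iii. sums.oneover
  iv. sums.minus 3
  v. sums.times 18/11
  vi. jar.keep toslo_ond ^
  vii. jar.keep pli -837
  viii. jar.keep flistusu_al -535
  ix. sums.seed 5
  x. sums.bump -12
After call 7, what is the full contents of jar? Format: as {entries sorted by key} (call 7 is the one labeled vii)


Do: sums.minus[x→-53]
See: 53
Do: sums.seed[x→97]
See: 97
Do: sums.oneover[]
See: 1/97
Do: sums.minus[x→3]
See: -290/97
Do: sums.times[x→18/11]
See: -5220/1067
Do: jar.keep[k→toslo_ond; v→^]
See: nil
Do: jar.keep[k→pli; v→-837]
See: nil
Do: jar.keep[k→flistusu_al; v→-535]
See: nil
Do: sums.seed[x→5]
See: 5
Do: sums.bump[x→-12]
See: -7

Answer: {drunog=pigu, fesa=graminu, pli=-837, toslo_ond=-5220/1067}


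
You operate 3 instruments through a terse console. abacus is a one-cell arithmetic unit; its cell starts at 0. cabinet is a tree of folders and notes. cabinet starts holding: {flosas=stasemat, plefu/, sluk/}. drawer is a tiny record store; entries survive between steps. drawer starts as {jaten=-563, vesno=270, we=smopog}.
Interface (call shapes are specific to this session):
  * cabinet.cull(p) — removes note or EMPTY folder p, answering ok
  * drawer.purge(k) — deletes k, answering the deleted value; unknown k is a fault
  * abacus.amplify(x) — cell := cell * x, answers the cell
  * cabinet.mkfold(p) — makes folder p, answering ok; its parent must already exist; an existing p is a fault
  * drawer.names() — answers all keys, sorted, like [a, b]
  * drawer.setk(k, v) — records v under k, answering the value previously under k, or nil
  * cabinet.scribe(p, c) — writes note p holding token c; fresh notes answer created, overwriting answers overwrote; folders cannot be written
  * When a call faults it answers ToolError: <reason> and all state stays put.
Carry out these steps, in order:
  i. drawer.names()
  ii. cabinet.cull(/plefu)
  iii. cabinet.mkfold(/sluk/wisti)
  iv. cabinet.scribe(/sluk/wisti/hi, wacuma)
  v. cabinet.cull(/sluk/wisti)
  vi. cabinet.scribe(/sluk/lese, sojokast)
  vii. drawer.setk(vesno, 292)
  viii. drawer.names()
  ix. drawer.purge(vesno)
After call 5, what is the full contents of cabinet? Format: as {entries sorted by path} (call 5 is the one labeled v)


Act: drawer.names[]
Obs: [jaten, vesno, we]
Act: cabinet.cull[/plefu]
Obs: ok
Act: cabinet.mkfold[/sluk/wisti]
Obs: ok
Act: cabinet.scribe[/sluk/wisti/hi; wacuma]
Obs: created
Act: cabinet.cull[/sluk/wisti]
Obs: ToolError: not empty
Act: cabinet.scribe[/sluk/lese; sojokast]
Obs: created
Act: drawer.setk[vesno; 292]
Obs: 270
Act: drawer.names[]
Obs: [jaten, vesno, we]
Act: drawer.purge[vesno]
Obs: 292

Answer: {flosas=stasemat, sluk/, sluk/wisti/, sluk/wisti/hi=wacuma}


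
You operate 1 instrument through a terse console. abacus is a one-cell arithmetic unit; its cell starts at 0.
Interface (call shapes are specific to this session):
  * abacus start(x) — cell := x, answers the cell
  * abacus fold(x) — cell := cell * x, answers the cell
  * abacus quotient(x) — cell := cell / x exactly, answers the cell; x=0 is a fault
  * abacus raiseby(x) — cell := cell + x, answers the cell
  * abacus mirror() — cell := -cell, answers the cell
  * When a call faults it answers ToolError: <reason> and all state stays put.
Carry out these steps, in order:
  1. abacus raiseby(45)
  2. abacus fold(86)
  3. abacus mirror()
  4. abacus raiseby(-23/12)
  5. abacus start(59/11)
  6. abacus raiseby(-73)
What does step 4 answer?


Answer: -46463/12

Derivation:
> abacus raiseby x=45
= 45
> abacus fold x=86
= 3870
> abacus mirror
= -3870
> abacus raiseby x=-23/12
= -46463/12
> abacus start x=59/11
= 59/11
> abacus raiseby x=-73
= -744/11


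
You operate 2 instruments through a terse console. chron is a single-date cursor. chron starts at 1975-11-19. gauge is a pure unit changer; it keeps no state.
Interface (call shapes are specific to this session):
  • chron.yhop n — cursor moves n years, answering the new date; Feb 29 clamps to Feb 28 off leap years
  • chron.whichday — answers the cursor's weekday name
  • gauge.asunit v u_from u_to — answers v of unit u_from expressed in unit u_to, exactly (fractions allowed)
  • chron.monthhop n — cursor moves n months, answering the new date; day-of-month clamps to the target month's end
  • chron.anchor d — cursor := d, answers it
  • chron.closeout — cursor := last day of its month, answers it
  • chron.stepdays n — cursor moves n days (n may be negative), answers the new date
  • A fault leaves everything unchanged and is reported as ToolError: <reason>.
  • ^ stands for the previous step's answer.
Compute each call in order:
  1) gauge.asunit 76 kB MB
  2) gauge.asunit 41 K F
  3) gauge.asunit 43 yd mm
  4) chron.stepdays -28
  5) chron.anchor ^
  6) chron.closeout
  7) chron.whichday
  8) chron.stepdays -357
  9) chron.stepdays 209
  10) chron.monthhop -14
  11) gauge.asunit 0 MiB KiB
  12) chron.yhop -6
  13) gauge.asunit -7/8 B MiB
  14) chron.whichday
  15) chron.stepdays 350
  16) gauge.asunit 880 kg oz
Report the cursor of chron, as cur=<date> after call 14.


% gauge.asunit v: 76 u_from: kB u_to: MB
  19/250
% gauge.asunit v: 41 u_from: K u_to: F
  -38587/100
% gauge.asunit v: 43 u_from: yd u_to: mm
  196596/5
% chron.stepdays n: -28
  1975-10-22
% chron.anchor d: ^
  1975-10-22
% chron.closeout
  1975-10-31
% chron.whichday
  Friday
% chron.stepdays n: -357
  1974-11-08
% chron.stepdays n: 209
  1975-06-05
% chron.monthhop n: -14
  1974-04-05
% gauge.asunit v: 0 u_from: MiB u_to: KiB
  0
% chron.yhop n: -6
  1968-04-05
% gauge.asunit v: -7/8 u_from: B u_to: MiB
  -7/8388608
% chron.whichday
  Friday
% chron.stepdays n: 350
  1969-03-21
% gauge.asunit v: 880 u_from: kg u_to: oz
  128000000000/4123567

Answer: cur=1968-04-05


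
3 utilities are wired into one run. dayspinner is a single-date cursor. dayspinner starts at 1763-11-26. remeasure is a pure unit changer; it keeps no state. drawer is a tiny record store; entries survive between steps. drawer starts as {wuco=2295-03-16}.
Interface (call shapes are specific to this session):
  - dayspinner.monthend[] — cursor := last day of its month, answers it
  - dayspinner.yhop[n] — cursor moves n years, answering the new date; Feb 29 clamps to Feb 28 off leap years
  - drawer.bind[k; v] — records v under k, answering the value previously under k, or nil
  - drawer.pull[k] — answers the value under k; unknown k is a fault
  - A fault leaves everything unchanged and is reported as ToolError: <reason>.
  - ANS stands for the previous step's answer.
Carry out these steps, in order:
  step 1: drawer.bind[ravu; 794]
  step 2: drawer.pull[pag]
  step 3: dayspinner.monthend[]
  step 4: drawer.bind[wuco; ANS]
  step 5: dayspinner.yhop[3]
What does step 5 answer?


;; 1. drawer.bind(ravu, 794) ~> nil
;; 2. drawer.pull(pag) ~> ToolError: no such key pag
;; 3. dayspinner.monthend() ~> 1763-11-30
;; 4. drawer.bind(wuco, ANS) ~> 2295-03-16
;; 5. dayspinner.yhop(3) ~> 1766-11-30

Answer: 1766-11-30


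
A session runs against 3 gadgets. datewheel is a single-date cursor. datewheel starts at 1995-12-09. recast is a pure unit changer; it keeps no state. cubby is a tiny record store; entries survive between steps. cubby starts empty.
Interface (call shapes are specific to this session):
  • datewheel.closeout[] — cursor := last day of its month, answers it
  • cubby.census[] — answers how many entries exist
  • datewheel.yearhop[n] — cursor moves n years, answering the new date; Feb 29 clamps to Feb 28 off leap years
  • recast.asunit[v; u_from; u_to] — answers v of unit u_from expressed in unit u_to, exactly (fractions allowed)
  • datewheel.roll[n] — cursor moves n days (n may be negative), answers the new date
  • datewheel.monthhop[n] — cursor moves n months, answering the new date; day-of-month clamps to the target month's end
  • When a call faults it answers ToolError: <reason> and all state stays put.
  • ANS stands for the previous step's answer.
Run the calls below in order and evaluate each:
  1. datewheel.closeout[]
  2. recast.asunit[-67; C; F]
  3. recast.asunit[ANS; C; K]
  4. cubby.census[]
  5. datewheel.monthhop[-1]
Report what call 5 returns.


Answer: 1995-11-30

Derivation:
==> datewheel.closeout()
<== 1995-12-31
==> recast.asunit(v→-67, u_from→C, u_to→F)
<== -443/5
==> recast.asunit(v→ANS, u_from→C, u_to→K)
<== 3691/20
==> cubby.census()
<== 0
==> datewheel.monthhop(n→-1)
<== 1995-11-30


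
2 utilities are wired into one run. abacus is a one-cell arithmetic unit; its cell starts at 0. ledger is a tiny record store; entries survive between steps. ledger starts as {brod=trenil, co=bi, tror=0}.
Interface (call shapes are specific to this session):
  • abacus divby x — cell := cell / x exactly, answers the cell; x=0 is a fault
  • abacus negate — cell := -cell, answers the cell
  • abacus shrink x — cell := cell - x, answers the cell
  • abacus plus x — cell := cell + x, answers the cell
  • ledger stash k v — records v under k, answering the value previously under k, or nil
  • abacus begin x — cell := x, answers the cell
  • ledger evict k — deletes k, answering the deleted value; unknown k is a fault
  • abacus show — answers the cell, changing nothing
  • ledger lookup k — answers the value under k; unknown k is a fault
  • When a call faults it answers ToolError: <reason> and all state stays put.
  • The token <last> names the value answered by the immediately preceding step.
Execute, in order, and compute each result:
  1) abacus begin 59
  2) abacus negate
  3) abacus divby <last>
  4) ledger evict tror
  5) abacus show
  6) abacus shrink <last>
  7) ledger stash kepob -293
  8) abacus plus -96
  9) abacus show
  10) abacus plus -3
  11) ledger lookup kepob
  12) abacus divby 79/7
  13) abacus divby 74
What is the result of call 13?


Step: abacus begin[x=59]
Result: 59
Step: abacus negate[]
Result: -59
Step: abacus divby[x=<last>]
Result: 1
Step: ledger evict[k=tror]
Result: 0
Step: abacus show[]
Result: 1
Step: abacus shrink[x=<last>]
Result: 0
Step: ledger stash[k=kepob; v=-293]
Result: nil
Step: abacus plus[x=-96]
Result: -96
Step: abacus show[]
Result: -96
Step: abacus plus[x=-3]
Result: -99
Step: ledger lookup[k=kepob]
Result: -293
Step: abacus divby[x=79/7]
Result: -693/79
Step: abacus divby[x=74]
Result: -693/5846

Answer: -693/5846


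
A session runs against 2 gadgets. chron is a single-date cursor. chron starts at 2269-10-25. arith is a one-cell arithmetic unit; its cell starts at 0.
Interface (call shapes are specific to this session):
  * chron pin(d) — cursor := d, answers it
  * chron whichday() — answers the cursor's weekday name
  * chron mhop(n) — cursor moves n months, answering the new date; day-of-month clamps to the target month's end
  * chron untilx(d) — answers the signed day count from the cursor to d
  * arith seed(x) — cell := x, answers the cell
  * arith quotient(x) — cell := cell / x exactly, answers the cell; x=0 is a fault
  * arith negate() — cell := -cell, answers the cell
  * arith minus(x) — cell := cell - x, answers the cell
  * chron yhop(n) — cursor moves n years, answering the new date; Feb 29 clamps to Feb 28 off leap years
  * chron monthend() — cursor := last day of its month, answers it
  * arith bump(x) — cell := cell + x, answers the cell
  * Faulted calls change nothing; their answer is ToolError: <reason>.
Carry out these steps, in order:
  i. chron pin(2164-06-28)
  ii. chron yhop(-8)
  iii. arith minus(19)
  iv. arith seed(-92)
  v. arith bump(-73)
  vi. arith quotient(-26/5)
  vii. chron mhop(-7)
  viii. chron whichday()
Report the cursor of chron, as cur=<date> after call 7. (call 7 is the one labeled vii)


! 1. chron pin(d→2164-06-28) => 2164-06-28
! 2. chron yhop(n→-8) => 2156-06-28
! 3. arith minus(x→19) => -19
! 4. arith seed(x→-92) => -92
! 5. arith bump(x→-73) => -165
! 6. arith quotient(x→-26/5) => 825/26
! 7. chron mhop(n→-7) => 2155-11-28
! 8. chron whichday() => Friday

Answer: cur=2155-11-28


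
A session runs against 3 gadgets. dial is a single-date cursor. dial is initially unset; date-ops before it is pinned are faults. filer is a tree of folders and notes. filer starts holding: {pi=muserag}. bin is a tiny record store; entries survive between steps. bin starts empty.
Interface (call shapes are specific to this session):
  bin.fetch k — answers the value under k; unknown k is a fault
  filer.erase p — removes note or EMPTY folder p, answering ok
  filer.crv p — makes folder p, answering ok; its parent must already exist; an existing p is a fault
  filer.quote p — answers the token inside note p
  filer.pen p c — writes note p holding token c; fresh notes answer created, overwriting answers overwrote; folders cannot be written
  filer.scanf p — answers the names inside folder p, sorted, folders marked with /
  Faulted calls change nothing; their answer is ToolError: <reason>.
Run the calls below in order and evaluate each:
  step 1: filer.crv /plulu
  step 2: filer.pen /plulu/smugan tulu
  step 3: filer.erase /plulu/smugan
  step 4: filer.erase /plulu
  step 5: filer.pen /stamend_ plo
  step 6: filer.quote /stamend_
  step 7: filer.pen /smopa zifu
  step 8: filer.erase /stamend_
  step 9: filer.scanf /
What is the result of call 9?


Answer: [pi, smopa]

Derivation:
==> filer.crv(p: /plulu)
<== ok
==> filer.pen(p: /plulu/smugan, c: tulu)
<== created
==> filer.erase(p: /plulu/smugan)
<== ok
==> filer.erase(p: /plulu)
<== ok
==> filer.pen(p: /stamend_, c: plo)
<== created
==> filer.quote(p: /stamend_)
<== plo
==> filer.pen(p: /smopa, c: zifu)
<== created
==> filer.erase(p: /stamend_)
<== ok
==> filer.scanf(p: /)
<== [pi, smopa]


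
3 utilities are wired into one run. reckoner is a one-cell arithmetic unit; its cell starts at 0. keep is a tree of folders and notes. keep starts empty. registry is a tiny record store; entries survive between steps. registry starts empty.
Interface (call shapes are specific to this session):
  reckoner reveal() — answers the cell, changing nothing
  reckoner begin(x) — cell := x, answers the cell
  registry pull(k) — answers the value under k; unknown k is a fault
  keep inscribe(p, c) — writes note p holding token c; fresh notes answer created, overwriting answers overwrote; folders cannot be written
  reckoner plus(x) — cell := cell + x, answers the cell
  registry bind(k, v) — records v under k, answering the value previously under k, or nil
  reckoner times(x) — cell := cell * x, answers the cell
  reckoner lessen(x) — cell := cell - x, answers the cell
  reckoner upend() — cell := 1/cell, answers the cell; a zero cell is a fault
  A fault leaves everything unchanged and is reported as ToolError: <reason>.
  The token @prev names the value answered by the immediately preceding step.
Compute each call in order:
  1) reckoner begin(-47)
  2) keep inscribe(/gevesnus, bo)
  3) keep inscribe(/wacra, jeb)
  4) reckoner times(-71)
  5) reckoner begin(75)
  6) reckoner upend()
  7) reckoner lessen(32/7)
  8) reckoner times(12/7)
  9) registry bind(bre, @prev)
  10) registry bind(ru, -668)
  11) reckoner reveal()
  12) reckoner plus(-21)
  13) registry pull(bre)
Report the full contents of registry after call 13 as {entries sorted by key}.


Answer: {bre=-9572/1225, ru=-668}

Derivation:
→ reckoner begin(x=-47)
← -47
→ keep inscribe(p=/gevesnus, c=bo)
← created
→ keep inscribe(p=/wacra, c=jeb)
← created
→ reckoner times(x=-71)
← 3337
→ reckoner begin(x=75)
← 75
→ reckoner upend()
← 1/75
→ reckoner lessen(x=32/7)
← -2393/525
→ reckoner times(x=12/7)
← -9572/1225
→ registry bind(k=bre, v=@prev)
← nil
→ registry bind(k=ru, v=-668)
← nil
→ reckoner reveal()
← -9572/1225
→ reckoner plus(x=-21)
← -35297/1225
→ registry pull(k=bre)
← -9572/1225
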